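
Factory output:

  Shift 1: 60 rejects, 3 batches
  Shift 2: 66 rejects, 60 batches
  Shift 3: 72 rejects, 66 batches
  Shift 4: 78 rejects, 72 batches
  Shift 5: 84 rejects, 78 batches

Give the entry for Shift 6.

Rejects: 60, 66, 72, 78, 84 → 90 (+6 each step).
Batches: always the previous value of the rejects, so 3, 60, 66, 72, 78 → 84.
Combining the parts gives 90 rejects, 84 batches.

90 rejects, 84 batches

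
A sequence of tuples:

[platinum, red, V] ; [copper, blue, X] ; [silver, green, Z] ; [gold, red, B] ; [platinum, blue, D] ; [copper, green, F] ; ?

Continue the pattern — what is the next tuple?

[silver, red, H]

Metal: repeats platinum → copper → silver → gold, so platinum, copper, silver, gold, platinum, copper → silver.
Colour: repeats red → blue → green; red, blue, green, red, blue, green → red.
Letter: letters move forward 2 places in the alphabet, wrapping Z→A; V, X, Z, B, D, F → H.
So the next tuple is [silver, red, H].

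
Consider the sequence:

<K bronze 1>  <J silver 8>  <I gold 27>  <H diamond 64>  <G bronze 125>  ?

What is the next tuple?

<F silver 216>

Letter goes K, J, I, H, G → F (letters move back 1 place in the alphabet).
Rank goes bronze, silver, gold, diamond, bronze → silver (repeats bronze → silver → gold → diamond).
For the third entry, perfect cubes: 1³, 2³, 3³, …: 1, 8, 27, 64, 125 → 216.
Combining the parts gives <F silver 216>.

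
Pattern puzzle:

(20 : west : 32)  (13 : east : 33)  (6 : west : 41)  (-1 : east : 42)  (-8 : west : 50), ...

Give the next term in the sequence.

(-15 : east : 51)

For the first component, −7 each step: 20, 13, 6, -1, -8 → -15.
For the direction, alternates west ↔ east: west, east, west, east, west → east.
Third component: alternating steps +1, +8, +1, +8, …; 32, 33, 41, 42, 50 → 51.
Combining the parts gives (-15 : east : 51).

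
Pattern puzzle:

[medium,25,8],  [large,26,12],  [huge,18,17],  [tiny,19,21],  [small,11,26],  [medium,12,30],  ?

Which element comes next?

Size — repeats medium → large → huge → tiny → small: medium, large, huge, tiny, small, medium → large.
Second slot goes 25, 26, 18, 19, 11, 12 → 4 (alternating steps +1, −8, +1, −8, …).
For the third slot, alternating steps +4, +5, +4, +5, …: 8, 12, 17, 21, 26, 30 → 35.
Combining the parts gives [large,4,35].

[large,4,35]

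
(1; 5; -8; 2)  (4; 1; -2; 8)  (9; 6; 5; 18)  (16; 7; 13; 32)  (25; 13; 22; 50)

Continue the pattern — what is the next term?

(36; 20; 32; 72)

First entry: perfect squares: 1², 2², 3², …, so 1, 4, 9, 16, 25 → 36.
Second entry: each term is the sum of the two before it, so 5, 1, 6, 7, 13 → 20.
For the third entry, differences are 6, 7, 8, … (increasing by 1 each time): -8, -2, 5, 13, 22 → 32.
Fourth entry: 2, 8, 18, 32, 50 → 72 (always 2 × the first entry).
Putting it together: (36; 20; 32; 72).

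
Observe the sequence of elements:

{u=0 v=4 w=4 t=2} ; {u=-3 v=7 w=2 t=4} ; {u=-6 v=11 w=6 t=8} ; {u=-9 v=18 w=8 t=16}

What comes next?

For the u, −3 each step: 0, -3, -6, -9 → -12.
For the v, each term is the sum of the two before it: 4, 7, 11, 18 → 29.
For the w, each term is the sum of the two before it: 4, 2, 6, 8 → 14.
For the t, ×2 each step: 2, 4, 8, 16 → 32.
Putting it together: {u=-12 v=29 w=14 t=32}.

{u=-12 v=29 w=14 t=32}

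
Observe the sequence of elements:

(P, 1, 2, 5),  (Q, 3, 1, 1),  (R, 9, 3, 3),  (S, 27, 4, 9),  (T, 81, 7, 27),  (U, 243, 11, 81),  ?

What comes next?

For the letter, letters move forward 1 place in the alphabet: P, Q, R, S, T, U → V.
Second coordinate: 1, 3, 9, 27, 81, 243 → 729 (×3 each step).
Third coordinate: each term is the sum of the two before it; 2, 1, 3, 4, 7, 11 → 18.
Fourth coordinate goes 5, 1, 3, 9, 27, 81 → 243 (always the previous value of the second coordinate).
Putting it together: (V, 729, 18, 243).

(V, 729, 18, 243)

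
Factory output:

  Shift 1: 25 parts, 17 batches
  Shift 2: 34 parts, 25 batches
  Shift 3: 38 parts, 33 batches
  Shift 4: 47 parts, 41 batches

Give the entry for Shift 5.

Parts — alternating steps +9, +4, +9, +4, …: 25, 34, 38, 47 → 51.
Batches: +8 each step, so 17, 25, 33, 41 → 49.
Putting it together: 51 parts, 49 batches.

51 parts, 49 batches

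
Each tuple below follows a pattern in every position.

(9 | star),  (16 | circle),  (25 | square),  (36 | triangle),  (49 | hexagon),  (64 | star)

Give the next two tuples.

(81 | circle), (100 | square)

For the first component, perfect squares: 3², 4², 5², …: 9, 16, 25, 36, 49, 64 → 81 → 100.
Shape: repeats star → circle → square → triangle → hexagon, so star, circle, square, triangle, hexagon, star → circle → square.
So the next two tuples are (81 | circle) and (100 | square).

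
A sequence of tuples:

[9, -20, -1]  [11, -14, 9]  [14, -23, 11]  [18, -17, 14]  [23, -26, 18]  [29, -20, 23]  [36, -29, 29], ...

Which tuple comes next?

For the first component, differences are 2, 3, 4, … (increasing by 1 each time): 9, 11, 14, 18, 23, 29, 36 → 44.
For the second component, alternating steps +6, −9, +6, −9, …: -20, -14, -23, -17, -26, -20, -29 → -23.
For the third component, always the previous value of the first component: -1, 9, 11, 14, 18, 23, 29 → 36.
Combining the parts gives [44, -23, 36].

[44, -23, 36]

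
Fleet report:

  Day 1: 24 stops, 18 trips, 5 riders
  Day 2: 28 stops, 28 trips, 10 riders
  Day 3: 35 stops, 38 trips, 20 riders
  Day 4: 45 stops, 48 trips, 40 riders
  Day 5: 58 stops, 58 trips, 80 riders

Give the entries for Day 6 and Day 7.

Stops: differences are 4, 7, 10, … (increasing by 3 each time); 24, 28, 35, 45, 58 → 74 → 93.
Trips: +10 each step, so 18, 28, 38, 48, 58 → 68 → 78.
For the riders, ×2 each step: 5, 10, 20, 40, 80 → 160 → 320.
Putting the parts together: 74 stops, 68 trips, 160 riders and then 93 stops, 78 trips, 320 riders.

74 stops, 68 trips, 160 riders; 93 stops, 78 trips, 320 riders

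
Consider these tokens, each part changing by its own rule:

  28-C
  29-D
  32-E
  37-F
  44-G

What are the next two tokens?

53-H then 64-I

First component: differences are 1, 3, 5, … (increasing by 2 each time), so 28, 29, 32, 37, 44 → 53 → 64.
Letter: letters move forward 1 place in the alphabet; C, D, E, F, G → H → I.
So the next two tokens are 53-H and 64-I.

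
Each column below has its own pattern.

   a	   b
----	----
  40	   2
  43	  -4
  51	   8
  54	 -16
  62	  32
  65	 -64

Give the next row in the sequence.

73  128

Column a: 40, 43, 51, 54, 62, 65 → 73 (alternating steps +3, +8, +3, +8, …).
Column b: 2, -4, 8, -16, 32, -64 → 128 (×(-2) each step).
So the next row is 73  128.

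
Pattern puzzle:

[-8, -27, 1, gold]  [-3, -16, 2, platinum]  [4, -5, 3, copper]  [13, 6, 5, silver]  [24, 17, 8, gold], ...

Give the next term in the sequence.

First slot: differences are 5, 7, 9, … (increasing by 2 each time); -8, -3, 4, 13, 24 → 37.
For the second slot, +11 each step: -27, -16, -5, 6, 17 → 28.
Third slot: 1, 2, 3, 5, 8 → 13 (each term is the sum of the two before it).
Metal: repeats gold → platinum → copper → silver; gold, platinum, copper, silver, gold → platinum.
So the next term is [37, 28, 13, platinum].

[37, 28, 13, platinum]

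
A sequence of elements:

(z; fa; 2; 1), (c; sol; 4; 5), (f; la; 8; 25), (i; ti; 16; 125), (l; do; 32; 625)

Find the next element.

For the letter, letters move forward 3 places in the alphabet, wrapping Z→A: z, c, f, i, l → o.
Note — runs through the solfège scale do→ti: fa, sol, la, ti, do → re.
Third entry goes 2, 4, 8, 16, 32 → 64 (×2 each step).
For the fourth entry, ×5 each step: 1, 5, 25, 125, 625 → 3125.
Putting it together: (o; re; 64; 3125).

(o; re; 64; 3125)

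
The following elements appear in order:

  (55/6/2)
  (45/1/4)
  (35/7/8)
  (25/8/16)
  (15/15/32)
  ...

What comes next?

First entry: −10 each step, so 55, 45, 35, 25, 15 → 5.
Second entry goes 6, 1, 7, 8, 15 → 23 (each term is the sum of the two before it).
Third entry: ×2 each step, so 2, 4, 8, 16, 32 → 64.
Combining the parts gives (5/23/64).

(5/23/64)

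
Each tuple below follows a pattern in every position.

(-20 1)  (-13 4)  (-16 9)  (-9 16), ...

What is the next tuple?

(-12 25)

First entry: -20, -13, -16, -9 → -12 (alternating steps +7, −3, +7, −3, …).
Second entry: perfect squares: 1², 2², 3², …; 1, 4, 9, 16 → 25.
Combining the parts gives (-12 25).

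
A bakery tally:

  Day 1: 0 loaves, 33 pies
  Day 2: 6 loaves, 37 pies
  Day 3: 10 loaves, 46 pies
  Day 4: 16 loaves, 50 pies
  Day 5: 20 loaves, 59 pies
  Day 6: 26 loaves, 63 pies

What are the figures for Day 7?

Loaves: 0, 6, 10, 16, 20, 26 → 30 (alternating steps +6, +4, +6, +4, …).
Pies: alternating steps +4, +9, +4, +9, …; 33, 37, 46, 50, 59, 63 → 72.
Combining the parts gives 30 loaves, 72 pies.

30 loaves, 72 pies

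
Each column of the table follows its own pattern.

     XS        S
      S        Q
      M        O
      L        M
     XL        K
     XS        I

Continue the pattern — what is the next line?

Size: XS, S, M, L, XL, XS → S (repeats XS → S → M → L → XL).
Letter — letters move back 2 places in the alphabet: S, Q, O, M, K, I → G.
So the next line is S  G.

S  G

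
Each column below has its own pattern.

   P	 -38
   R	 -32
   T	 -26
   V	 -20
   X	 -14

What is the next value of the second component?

For the second component, +6 each step: -38, -32, -26, -20, -14 → -8.

-8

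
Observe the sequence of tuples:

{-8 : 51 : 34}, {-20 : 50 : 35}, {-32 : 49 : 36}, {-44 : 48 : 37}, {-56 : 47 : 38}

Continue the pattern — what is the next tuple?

{-68 : 46 : 39}

First coordinate: −12 each step, so -8, -20, -32, -44, -56 → -68.
Second coordinate: −1 each step; 51, 50, 49, 48, 47 → 46.
Third coordinate: together with the second coordinate always sums to 85; 34, 35, 36, 37, 38 → 39.
So the next tuple is {-68 : 46 : 39}.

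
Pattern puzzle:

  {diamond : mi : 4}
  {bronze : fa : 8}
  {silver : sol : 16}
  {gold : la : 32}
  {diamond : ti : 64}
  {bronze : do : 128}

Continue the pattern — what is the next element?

Rank goes diamond, bronze, silver, gold, diamond, bronze → silver (repeats diamond → bronze → silver → gold).
Note goes mi, fa, sol, la, ti, do → re (runs through the solfège scale do→ti).
Third part: ×2 each step, so 4, 8, 16, 32, 64, 128 → 256.
Putting it together: {silver : re : 256}.

{silver : re : 256}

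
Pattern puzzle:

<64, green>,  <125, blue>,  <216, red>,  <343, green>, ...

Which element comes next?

<512, blue>

First component goes 64, 125, 216, 343 → 512 (perfect cubes: 4³, 5³, 6³, …).
Colour: green, blue, red, green → blue (repeats green → blue → red).
Putting it together: <512, blue>.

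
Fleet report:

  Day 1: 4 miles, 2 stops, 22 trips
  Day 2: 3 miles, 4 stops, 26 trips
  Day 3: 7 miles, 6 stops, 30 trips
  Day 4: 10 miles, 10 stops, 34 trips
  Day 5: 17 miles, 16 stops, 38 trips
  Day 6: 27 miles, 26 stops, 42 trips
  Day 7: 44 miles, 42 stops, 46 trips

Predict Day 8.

For the miles, each term is the sum of the two before it: 4, 3, 7, 10, 17, 27, 44 → 71.
Stops goes 2, 4, 6, 10, 16, 26, 42 → 68 (each term is the sum of the two before it).
Trips — +4 each step: 22, 26, 30, 34, 38, 42, 46 → 50.
Putting it together: 71 miles, 68 stops, 50 trips.

71 miles, 68 stops, 50 trips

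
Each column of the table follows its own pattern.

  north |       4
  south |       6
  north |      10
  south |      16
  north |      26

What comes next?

Direction — alternates north ↔ south: north, south, north, south, north → south.
Second component: each term is the sum of the two before it; 4, 6, 10, 16, 26 → 42.
So the next line is south  42.

south  42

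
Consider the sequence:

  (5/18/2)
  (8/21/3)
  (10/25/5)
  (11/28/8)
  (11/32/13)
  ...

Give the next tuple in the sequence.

(10/35/21)

First value: differences are 3, 2, 1, … (decreasing by 1 each time); 5, 8, 10, 11, 11 → 10.
Second value: 18, 21, 25, 28, 32 → 35 (alternating steps +3, +4, +3, +4, …).
Third value: 2, 3, 5, 8, 13 → 21 (each term is the sum of the two before it).
Putting it together: (10/35/21).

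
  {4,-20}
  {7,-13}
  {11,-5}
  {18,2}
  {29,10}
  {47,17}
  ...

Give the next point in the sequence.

First coordinate: each term is the sum of the two before it; 4, 7, 11, 18, 29, 47 → 76.
Second coordinate: alternating steps +7, +8, +7, +8, …; -20, -13, -5, 2, 10, 17 → 25.
Combining the parts gives {76,25}.

{76,25}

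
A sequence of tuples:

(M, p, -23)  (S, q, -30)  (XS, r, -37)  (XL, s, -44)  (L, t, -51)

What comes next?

Size: M, S, XS, XL, L → M (runs backward through clothing sizes XS→XL).
For the letter, letters move forward 1 place in the alphabet: p, q, r, s, t → u.
For the third component, −7 each step: -23, -30, -37, -44, -51 → -58.
Combining the parts gives (M, u, -58).

(M, u, -58)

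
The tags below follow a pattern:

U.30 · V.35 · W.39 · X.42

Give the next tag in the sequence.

Y.44

For the letter, letters move forward 1 place in the alphabet: U, V, W, X → Y.
Second component: differences are 5, 4, 3, … (decreasing by 1 each time), so 30, 35, 39, 42 → 44.
Putting it together: Y.44.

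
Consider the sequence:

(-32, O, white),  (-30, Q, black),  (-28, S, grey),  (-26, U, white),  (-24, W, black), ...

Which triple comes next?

(-22, Y, grey)

For the first component, +2 each step: -32, -30, -28, -26, -24 → -22.
Letter: letters move forward 2 places in the alphabet, so O, Q, S, U, W → Y.
Shade: white, black, grey, white, black → grey (repeats white → black → grey).
Putting it together: (-22, Y, grey).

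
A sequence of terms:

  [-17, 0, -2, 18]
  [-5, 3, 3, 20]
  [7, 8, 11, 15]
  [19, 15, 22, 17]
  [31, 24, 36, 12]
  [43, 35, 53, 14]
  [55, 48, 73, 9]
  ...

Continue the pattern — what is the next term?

For the first entry, +12 each step: -17, -5, 7, 19, 31, 43, 55 → 67.
Second entry — differences are 3, 5, 7, … (increasing by 2 each time): 0, 3, 8, 15, 24, 35, 48 → 63.
Third entry — differences are 5, 8, 11, … (increasing by 3 each time): -2, 3, 11, 22, 36, 53, 73 → 96.
Fourth entry: alternating steps +2, −5, +2, −5, …; 18, 20, 15, 17, 12, 14, 9 → 11.
Putting it together: [67, 63, 96, 11].

[67, 63, 96, 11]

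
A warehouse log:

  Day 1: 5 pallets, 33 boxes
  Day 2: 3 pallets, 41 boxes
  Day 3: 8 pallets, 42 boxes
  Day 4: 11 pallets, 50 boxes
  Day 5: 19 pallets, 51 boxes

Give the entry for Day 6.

Pallets: 5, 3, 8, 11, 19 → 30 (each term is the sum of the two before it).
Boxes: alternating steps +8, +1, +8, +1, …, so 33, 41, 42, 50, 51 → 59.
Putting it together: 30 pallets, 59 boxes.

30 pallets, 59 boxes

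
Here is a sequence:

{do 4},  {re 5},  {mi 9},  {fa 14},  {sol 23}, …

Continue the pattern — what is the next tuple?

{la 37}

Note — runs through the solfège scale do→ti: do, re, mi, fa, sol → la.
Second part: 4, 5, 9, 14, 23 → 37 (each term is the sum of the two before it).
So the next tuple is {la 37}.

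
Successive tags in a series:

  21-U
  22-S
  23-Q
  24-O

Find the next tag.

25-M

First component: 21, 22, 23, 24 → 25 (+1 each step).
Letter: U, S, Q, O → M (letters move back 2 places in the alphabet).
Combining the parts gives 25-M.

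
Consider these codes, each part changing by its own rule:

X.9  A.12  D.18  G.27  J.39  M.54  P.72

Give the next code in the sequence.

S.93

Letter: letters move forward 3 places in the alphabet, wrapping Z→A, so X, A, D, G, J, M, P → S.
Second component: differences are 3, 6, 9, … (increasing by 3 each time); 9, 12, 18, 27, 39, 54, 72 → 93.
Combining the parts gives S.93.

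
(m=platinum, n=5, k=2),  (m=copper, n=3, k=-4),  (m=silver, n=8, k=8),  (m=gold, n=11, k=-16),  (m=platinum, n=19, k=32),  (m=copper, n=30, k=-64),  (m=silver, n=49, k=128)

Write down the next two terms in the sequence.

M — repeats platinum → copper → silver → gold: platinum, copper, silver, gold, platinum, copper, silver → gold → platinum.
N: 5, 3, 8, 11, 19, 30, 49 → 79 → 128 (each term is the sum of the two before it).
K: ×(-2) each step; 2, -4, 8, -16, 32, -64, 128 → -256 → 512.
Putting the parts together: (m=gold, n=79, k=-256) and then (m=platinum, n=128, k=512).

(m=gold, n=79, k=-256), (m=platinum, n=128, k=512)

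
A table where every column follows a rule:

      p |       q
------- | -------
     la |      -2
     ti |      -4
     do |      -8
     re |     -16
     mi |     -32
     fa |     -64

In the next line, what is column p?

sol

Column p goes la, ti, do, re, mi, fa → sol (runs through the solfège scale do→ti).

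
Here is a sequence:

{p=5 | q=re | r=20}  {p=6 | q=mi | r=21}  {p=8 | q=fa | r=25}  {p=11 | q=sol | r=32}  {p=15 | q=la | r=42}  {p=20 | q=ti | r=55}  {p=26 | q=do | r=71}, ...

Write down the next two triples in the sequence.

P: differences are 1, 2, 3, … (increasing by 1 each time); 5, 6, 8, 11, 15, 20, 26 → 33 → 41.
Q: runs through the solfège scale do→ti; re, mi, fa, sol, la, ti, do → re → mi.
R: 20, 21, 25, 32, 42, 55, 71 → 90 → 112 (differences are 1, 4, 7, … (increasing by 3 each time)).
So the next two triples are {p=33 | q=re | r=90} and {p=41 | q=mi | r=112}.

{p=33 | q=re | r=90}, {p=41 | q=mi | r=112}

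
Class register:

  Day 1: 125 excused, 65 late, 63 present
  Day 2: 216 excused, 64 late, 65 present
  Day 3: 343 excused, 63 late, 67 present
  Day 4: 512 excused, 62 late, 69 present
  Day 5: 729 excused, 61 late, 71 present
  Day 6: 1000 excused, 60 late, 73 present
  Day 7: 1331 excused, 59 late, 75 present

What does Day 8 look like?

Excused — perfect cubes: 5³, 6³, 7³, …: 125, 216, 343, 512, 729, 1000, 1331 → 1728.
Late goes 65, 64, 63, 62, 61, 60, 59 → 58 (−1 each step).
Present goes 63, 65, 67, 69, 71, 73, 75 → 77 (+2 each step).
Combining the parts gives 1728 excused, 58 late, 77 present.

1728 excused, 58 late, 77 present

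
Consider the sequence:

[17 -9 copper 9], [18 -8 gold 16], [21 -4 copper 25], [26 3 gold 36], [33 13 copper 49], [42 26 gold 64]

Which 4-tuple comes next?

First part: differences are 1, 3, 5, … (increasing by 2 each time); 17, 18, 21, 26, 33, 42 → 53.
Second part goes -9, -8, -4, 3, 13, 26 → 42 (differences are 1, 4, 7, … (increasing by 3 each time)).
Metal: alternates copper ↔ gold; copper, gold, copper, gold, copper, gold → copper.
Fourth part goes 9, 16, 25, 36, 49, 64 → 81 (perfect squares: 3², 4², 5², …).
Combining the parts gives [53 42 copper 81].

[53 42 copper 81]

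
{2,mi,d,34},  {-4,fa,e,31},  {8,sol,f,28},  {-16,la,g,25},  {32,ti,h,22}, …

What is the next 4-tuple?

For the first component, ×(-2) each step: 2, -4, 8, -16, 32 → -64.
For the note, runs through the solfège scale do→ti: mi, fa, sol, la, ti → do.
Letter: letters move forward 1 place in the alphabet, so d, e, f, g, h → i.
Fourth component: 34, 31, 28, 25, 22 → 19 (−3 each step).
So the next 4-tuple is {-64,do,i,19}.

{-64,do,i,19}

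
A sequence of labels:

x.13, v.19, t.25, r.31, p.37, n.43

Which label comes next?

l.49

Letter: x, v, t, r, p, n → l (letters move back 2 places in the alphabet).
Second component: 13, 19, 25, 31, 37, 43 → 49 (+6 each step).
So the next label is l.49.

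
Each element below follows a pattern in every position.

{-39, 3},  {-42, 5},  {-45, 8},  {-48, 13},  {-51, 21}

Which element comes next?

First part: -39, -42, -45, -48, -51 → -54 (−3 each step).
Second part: 3, 5, 8, 13, 21 → 34 (each term is the sum of the two before it).
Combining the parts gives {-54, 34}.

{-54, 34}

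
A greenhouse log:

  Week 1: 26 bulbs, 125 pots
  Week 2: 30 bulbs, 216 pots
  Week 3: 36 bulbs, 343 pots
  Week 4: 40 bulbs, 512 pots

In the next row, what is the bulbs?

46

Bulbs: alternating steps +4, +6, +4, +6, …; 26, 30, 36, 40 → 46.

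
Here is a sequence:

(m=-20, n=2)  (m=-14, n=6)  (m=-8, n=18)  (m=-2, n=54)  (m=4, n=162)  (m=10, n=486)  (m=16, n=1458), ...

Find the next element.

(m=22, n=4374)

M: -20, -14, -8, -2, 4, 10, 16 → 22 (+6 each step).
For the n, ×3 each step: 2, 6, 18, 54, 162, 486, 1458 → 4374.
So the next element is (m=22, n=4374).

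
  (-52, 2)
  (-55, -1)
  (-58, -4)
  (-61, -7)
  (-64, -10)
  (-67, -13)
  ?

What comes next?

For the first entry, −3 each step: -52, -55, -58, -61, -64, -67 → -70.
Second entry: −3 each step; 2, -1, -4, -7, -10, -13 → -16.
Combining the parts gives (-70, -16).

(-70, -16)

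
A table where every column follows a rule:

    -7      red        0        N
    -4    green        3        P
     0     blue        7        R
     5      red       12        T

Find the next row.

11  green  18  V

First component: differences are 3, 4, 5, … (increasing by 1 each time); -7, -4, 0, 5 → 11.
Colour: repeats red → green → blue; red, green, blue, red → green.
For the third component, always 7 more than the first component: 0, 3, 7, 12 → 18.
Letter: N, P, R, T → V (letters move forward 2 places in the alphabet).
So the next row is 11  green  18  V.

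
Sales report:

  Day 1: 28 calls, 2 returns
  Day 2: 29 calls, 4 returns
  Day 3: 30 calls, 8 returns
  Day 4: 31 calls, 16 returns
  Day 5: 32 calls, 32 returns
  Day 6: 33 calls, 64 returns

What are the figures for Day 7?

Calls: 28, 29, 30, 31, 32, 33 → 34 (+1 each step).
For the returns, ×2 each step: 2, 4, 8, 16, 32, 64 → 128.
So the next line is 34 calls, 128 returns.

34 calls, 128 returns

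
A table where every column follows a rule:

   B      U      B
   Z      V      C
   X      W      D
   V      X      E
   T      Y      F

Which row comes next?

R  Z  G

For the first letter, letters move back 2 places in the alphabet, wrapping A→Z: B, Z, X, V, T → R.
Second letter: letters move forward 1 place in the alphabet, so U, V, W, X, Y → Z.
For the third letter, letters move forward 1 place in the alphabet: B, C, D, E, F → G.
Putting it together: R  Z  G.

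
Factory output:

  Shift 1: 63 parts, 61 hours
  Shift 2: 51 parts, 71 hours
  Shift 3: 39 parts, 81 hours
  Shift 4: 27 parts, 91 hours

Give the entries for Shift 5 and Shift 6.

15 parts, 101 hours; 3 parts, 111 hours

Parts — −12 each step: 63, 51, 39, 27 → 15 → 3.
Hours: +10 each step, so 61, 71, 81, 91 → 101 → 111.
So the next two records are 15 parts, 101 hours and 3 parts, 111 hours.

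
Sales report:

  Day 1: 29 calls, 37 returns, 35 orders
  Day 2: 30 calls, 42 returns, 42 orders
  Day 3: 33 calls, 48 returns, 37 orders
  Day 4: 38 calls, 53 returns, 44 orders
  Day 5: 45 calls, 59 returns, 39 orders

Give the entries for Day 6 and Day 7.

Calls: differences are 1, 3, 5, … (increasing by 2 each time); 29, 30, 33, 38, 45 → 54 → 65.
Returns — alternating steps +5, +6, +5, +6, …: 37, 42, 48, 53, 59 → 64 → 70.
Orders: alternating steps +7, −5, +7, −5, …; 35, 42, 37, 44, 39 → 46 → 41.
Putting the parts together: 54 calls, 64 returns, 46 orders and then 65 calls, 70 returns, 41 orders.

54 calls, 64 returns, 46 orders; 65 calls, 70 returns, 41 orders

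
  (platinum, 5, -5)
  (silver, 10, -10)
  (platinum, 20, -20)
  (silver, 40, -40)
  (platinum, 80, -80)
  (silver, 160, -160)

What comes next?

(platinum, 320, -320)

Metal: alternates platinum ↔ silver; platinum, silver, platinum, silver, platinum, silver → platinum.
For the second slot, ×2 each step: 5, 10, 20, 40, 80, 160 → 320.
For the third slot, always the negative of the second slot: -5, -10, -20, -40, -80, -160 → -320.
Combining the parts gives (platinum, 320, -320).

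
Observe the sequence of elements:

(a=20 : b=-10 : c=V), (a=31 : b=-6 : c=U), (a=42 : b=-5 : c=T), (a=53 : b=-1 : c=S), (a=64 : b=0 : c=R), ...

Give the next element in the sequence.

(a=75 : b=4 : c=Q)

For the a, +11 each step: 20, 31, 42, 53, 64 → 75.
B goes -10, -6, -5, -1, 0 → 4 (alternating steps +4, +1, +4, +1, …).
C: letters move back 1 place in the alphabet, so V, U, T, S, R → Q.
So the next element is (a=75 : b=4 : c=Q).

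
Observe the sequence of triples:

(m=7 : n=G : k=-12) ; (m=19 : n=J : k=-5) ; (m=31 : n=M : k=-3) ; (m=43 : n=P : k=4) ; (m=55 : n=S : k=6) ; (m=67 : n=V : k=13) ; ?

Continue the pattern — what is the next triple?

(m=79 : n=Y : k=15)

For the m, +12 each step: 7, 19, 31, 43, 55, 67 → 79.
N goes G, J, M, P, S, V → Y (letters move forward 3 places in the alphabet).
For the k, alternating steps +7, +2, +7, +2, …: -12, -5, -3, 4, 6, 13 → 15.
Combining the parts gives (m=79 : n=Y : k=15).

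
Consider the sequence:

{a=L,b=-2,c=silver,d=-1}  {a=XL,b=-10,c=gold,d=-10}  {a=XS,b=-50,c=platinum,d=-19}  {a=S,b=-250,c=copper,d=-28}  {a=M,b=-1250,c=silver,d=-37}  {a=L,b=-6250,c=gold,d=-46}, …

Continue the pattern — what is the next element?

{a=XL,b=-31250,c=platinum,d=-55}

For the a, repeats L → XL → XS → S → M: L, XL, XS, S, M, L → XL.
B: ×5 each step; -2, -10, -50, -250, -1250, -6250 → -31250.
C — repeats silver → gold → platinum → copper: silver, gold, platinum, copper, silver, gold → platinum.
D: −9 each step, so -1, -10, -19, -28, -37, -46 → -55.
Combining the parts gives {a=XL,b=-31250,c=platinum,d=-55}.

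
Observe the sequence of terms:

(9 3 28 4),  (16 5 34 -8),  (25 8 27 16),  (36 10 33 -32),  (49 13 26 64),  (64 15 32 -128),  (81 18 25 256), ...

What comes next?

(100 20 31 -512)

First value goes 9, 16, 25, 36, 49, 64, 81 → 100 (perfect squares: 3², 4², 5², …).
Second value goes 3, 5, 8, 10, 13, 15, 18 → 20 (alternating steps +2, +3, +2, +3, …).
Third value: alternating steps +6, −7, +6, −7, …; 28, 34, 27, 33, 26, 32, 25 → 31.
Fourth value: ×(-2) each step; 4, -8, 16, -32, 64, -128, 256 → -512.
Putting it together: (100 20 31 -512).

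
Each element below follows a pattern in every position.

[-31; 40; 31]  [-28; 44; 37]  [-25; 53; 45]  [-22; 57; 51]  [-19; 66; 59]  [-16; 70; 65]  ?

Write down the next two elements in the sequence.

[-13; 79; 73], [-10; 83; 79]

For the first part, +3 each step: -31, -28, -25, -22, -19, -16 → -13 → -10.
Second part — alternating steps +4, +9, +4, +9, …: 40, 44, 53, 57, 66, 70 → 79 → 83.
Third part: alternating steps +6, +8, +6, +8, …; 31, 37, 45, 51, 59, 65 → 73 → 79.
So the next two elements are [-13; 79; 73] and [-10; 83; 79].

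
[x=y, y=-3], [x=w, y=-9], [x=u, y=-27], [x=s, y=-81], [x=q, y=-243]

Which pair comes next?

[x=o, y=-729]

X: y, w, u, s, q → o (letters move back 2 places in the alphabet).
Y: -3, -9, -27, -81, -243 → -729 (×3 each step).
Putting it together: [x=o, y=-729].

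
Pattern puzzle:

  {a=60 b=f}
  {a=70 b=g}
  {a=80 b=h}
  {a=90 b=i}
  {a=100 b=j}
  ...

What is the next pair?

A: 60, 70, 80, 90, 100 → 110 (+10 each step).
B: letters move forward 1 place in the alphabet, so f, g, h, i, j → k.
So the next pair is {a=110 b=k}.

{a=110 b=k}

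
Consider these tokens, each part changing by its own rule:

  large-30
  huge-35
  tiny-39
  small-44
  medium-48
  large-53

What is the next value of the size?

Size: large, huge, tiny, small, medium, large → huge (repeats large → huge → tiny → small → medium).

huge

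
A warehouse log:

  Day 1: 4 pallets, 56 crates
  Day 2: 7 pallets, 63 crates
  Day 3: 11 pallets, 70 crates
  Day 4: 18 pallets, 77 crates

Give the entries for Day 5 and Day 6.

Pallets: each term is the sum of the two before it; 4, 7, 11, 18 → 29 → 47.
Crates: +7 each step; 56, 63, 70, 77 → 84 → 91.
Putting the parts together: 29 pallets, 84 crates and then 47 pallets, 91 crates.

29 pallets, 84 crates; 47 pallets, 91 crates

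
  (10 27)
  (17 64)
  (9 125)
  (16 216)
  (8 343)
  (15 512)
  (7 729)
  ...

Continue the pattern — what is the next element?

First component: alternating steps +7, −8, +7, −8, …; 10, 17, 9, 16, 8, 15, 7 → 14.
Second component — perfect cubes: 3³, 4³, 5³, …: 27, 64, 125, 216, 343, 512, 729 → 1000.
Combining the parts gives (14 1000).

(14 1000)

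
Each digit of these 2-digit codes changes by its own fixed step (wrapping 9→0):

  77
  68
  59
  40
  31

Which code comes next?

First digit: 7, 6, 5, 4, 3 → 2 (−1 each step, mod 10).
For the second digit, +1 each step, mod 10: 7, 8, 9, 0, 1 → 2.
Putting it together: 22.

22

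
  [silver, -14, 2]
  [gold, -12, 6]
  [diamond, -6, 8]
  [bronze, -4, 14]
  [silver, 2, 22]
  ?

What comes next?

[gold, 4, 36]

Rank goes silver, gold, diamond, bronze, silver → gold (repeats silver → gold → diamond → bronze).
Second component goes -14, -12, -6, -4, 2 → 4 (alternating steps +2, +6, +2, +6, …).
Third component: each term is the sum of the two before it; 2, 6, 8, 14, 22 → 36.
Combining the parts gives [gold, 4, 36].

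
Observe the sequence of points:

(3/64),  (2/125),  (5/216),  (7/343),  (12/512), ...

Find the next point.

First coordinate: each term is the sum of the two before it; 3, 2, 5, 7, 12 → 19.
Second coordinate: 64, 125, 216, 343, 512 → 729 (perfect cubes: 4³, 5³, 6³, …).
So the next point is (19/729).

(19/729)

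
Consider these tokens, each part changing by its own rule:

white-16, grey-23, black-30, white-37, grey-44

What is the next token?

Shade: repeats white → grey → black, so white, grey, black, white, grey → black.
Second component: +7 each step, so 16, 23, 30, 37, 44 → 51.
Putting it together: black-51.

black-51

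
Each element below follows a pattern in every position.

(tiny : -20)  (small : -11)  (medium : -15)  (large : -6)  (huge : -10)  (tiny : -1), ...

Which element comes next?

For the size, repeats tiny → small → medium → large → huge: tiny, small, medium, large, huge, tiny → small.
Second part: -20, -11, -15, -6, -10, -1 → -5 (alternating steps +9, −4, +9, −4, …).
So the next element is (small : -5).

(small : -5)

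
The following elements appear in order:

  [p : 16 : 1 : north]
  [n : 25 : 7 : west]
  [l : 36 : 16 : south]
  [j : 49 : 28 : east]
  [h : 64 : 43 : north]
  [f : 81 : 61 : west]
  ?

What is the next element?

[d : 100 : 82 : south]

Letter: p, n, l, j, h, f → d (letters move back 2 places in the alphabet).
Second entry goes 16, 25, 36, 49, 64, 81 → 100 (perfect squares: 4², 5², 6², …).
Third entry: differences are 6, 9, 12, … (increasing by 3 each time), so 1, 7, 16, 28, 43, 61 → 82.
Direction: repeats north → west → south → east; north, west, south, east, north, west → south.
Combining the parts gives [d : 100 : 82 : south].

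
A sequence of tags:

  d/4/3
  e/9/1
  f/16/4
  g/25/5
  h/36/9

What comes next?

i/49/14

Letter: letters move forward 1 place in the alphabet; d, e, f, g, h → i.
Second component: perfect squares: 2², 3², 4², …, so 4, 9, 16, 25, 36 → 49.
Third component — each term is the sum of the two before it: 3, 1, 4, 5, 9 → 14.
Putting it together: i/49/14.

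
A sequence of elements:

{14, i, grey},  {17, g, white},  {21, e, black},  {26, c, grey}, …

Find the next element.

First slot: 14, 17, 21, 26 → 32 (differences are 3, 4, 5, … (increasing by 1 each time)).
Letter: i, g, e, c → a (letters move back 2 places in the alphabet).
Shade: grey, white, black, grey → white (repeats grey → white → black).
Combining the parts gives {32, a, white}.

{32, a, white}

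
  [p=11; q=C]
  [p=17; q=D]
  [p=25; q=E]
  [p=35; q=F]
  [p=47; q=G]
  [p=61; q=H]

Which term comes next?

[p=77; q=I]

P: differences are 6, 8, 10, … (increasing by 2 each time), so 11, 17, 25, 35, 47, 61 → 77.
For the q, letters move forward 1 place in the alphabet: C, D, E, F, G, H → I.
Putting it together: [p=77; q=I].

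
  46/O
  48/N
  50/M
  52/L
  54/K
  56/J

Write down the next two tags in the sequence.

First component — +2 each step: 46, 48, 50, 52, 54, 56 → 58 → 60.
Letter: O, N, M, L, K, J → I → H (letters move back 1 place in the alphabet).
Putting the parts together: 58/I and then 60/H.

58/I, 60/H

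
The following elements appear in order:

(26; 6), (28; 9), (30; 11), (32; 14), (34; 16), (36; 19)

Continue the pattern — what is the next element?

First value: 26, 28, 30, 32, 34, 36 → 38 (+2 each step).
Second value — alternating steps +3, +2, +3, +2, …: 6, 9, 11, 14, 16, 19 → 21.
Combining the parts gives (38; 21).

(38; 21)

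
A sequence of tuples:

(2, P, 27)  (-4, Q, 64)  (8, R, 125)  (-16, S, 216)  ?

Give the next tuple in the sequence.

(32, T, 343)

First entry — ×(-2) each step: 2, -4, 8, -16 → 32.
Letter: letters move forward 1 place in the alphabet; P, Q, R, S → T.
Third entry: 27, 64, 125, 216 → 343 (perfect cubes: 3³, 4³, 5³, …).
So the next tuple is (32, T, 343).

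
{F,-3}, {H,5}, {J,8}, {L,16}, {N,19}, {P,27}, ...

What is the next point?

{R,30}

Letter — letters move forward 2 places in the alphabet: F, H, J, L, N, P → R.
Second part: -3, 5, 8, 16, 19, 27 → 30 (alternating steps +8, +3, +8, +3, …).
So the next point is {R,30}.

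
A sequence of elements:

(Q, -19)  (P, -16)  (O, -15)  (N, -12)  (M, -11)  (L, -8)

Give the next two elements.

(K, -7), (J, -4)

Letter: letters move back 1 place in the alphabet; Q, P, O, N, M, L → K → J.
Second part — alternating steps +3, +1, +3, +1, …: -19, -16, -15, -12, -11, -8 → -7 → -4.
So the next two elements are (K, -7) and (J, -4).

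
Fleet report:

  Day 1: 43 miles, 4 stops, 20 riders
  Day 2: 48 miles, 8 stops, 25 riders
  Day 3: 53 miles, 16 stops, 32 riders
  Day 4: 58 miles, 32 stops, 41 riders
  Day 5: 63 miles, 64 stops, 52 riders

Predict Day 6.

For the miles, +5 each step: 43, 48, 53, 58, 63 → 68.
For the stops, ×2 each step: 4, 8, 16, 32, 64 → 128.
For the riders, differences are 5, 7, 9, … (increasing by 2 each time): 20, 25, 32, 41, 52 → 65.
So the next row is 68 miles, 128 stops, 65 riders.

68 miles, 128 stops, 65 riders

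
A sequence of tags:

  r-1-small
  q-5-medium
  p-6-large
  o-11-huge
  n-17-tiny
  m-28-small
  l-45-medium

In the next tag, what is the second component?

73

For the letter, letters move back 1 place in the alphabet: r, q, p, o, n, m, l → k.
Second component: each term is the sum of the two before it, so 1, 5, 6, 11, 17, 28, 45 → 73.
Size — repeats small → medium → large → huge → tiny: small, medium, large, huge, tiny, small, medium → large.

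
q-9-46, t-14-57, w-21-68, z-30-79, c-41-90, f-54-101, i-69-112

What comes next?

l-86-123

Letter — letters move forward 3 places in the alphabet, wrapping Z→A: q, t, w, z, c, f, i → l.
For the second component, differences are 5, 7, 9, … (increasing by 2 each time): 9, 14, 21, 30, 41, 54, 69 → 86.
Third component: 46, 57, 68, 79, 90, 101, 112 → 123 (+11 each step).
So the next label is l-86-123.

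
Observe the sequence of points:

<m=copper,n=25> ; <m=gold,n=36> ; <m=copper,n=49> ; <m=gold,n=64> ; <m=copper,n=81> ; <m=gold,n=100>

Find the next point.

M: alternates copper ↔ gold; copper, gold, copper, gold, copper, gold → copper.
N — perfect squares: 5², 6², 7², …: 25, 36, 49, 64, 81, 100 → 121.
So the next point is <m=copper,n=121>.

<m=copper,n=121>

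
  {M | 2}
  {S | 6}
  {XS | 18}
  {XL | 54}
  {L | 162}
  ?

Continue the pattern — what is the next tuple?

Size: runs backward through clothing sizes XS→XL; M, S, XS, XL, L → M.
For the second entry, ×3 each step: 2, 6, 18, 54, 162 → 486.
Combining the parts gives {M | 486}.

{M | 486}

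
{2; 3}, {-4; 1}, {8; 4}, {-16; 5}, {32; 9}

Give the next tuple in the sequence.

For the first entry, ×(-2) each step: 2, -4, 8, -16, 32 → -64.
Second entry: each term is the sum of the two before it, so 3, 1, 4, 5, 9 → 14.
Combining the parts gives {-64; 14}.

{-64; 14}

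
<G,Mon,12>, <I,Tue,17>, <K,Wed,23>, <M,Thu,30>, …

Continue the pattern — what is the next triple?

Letter: letters move forward 2 places in the alphabet, so G, I, K, M → O.
Day goes Mon, Tue, Wed, Thu → Fri (runs through the weekdays Mon→Sun).
Third component goes 12, 17, 23, 30 → 38 (differences are 5, 6, 7, … (increasing by 1 each time)).
Combining the parts gives <O,Fri,38>.

<O,Fri,38>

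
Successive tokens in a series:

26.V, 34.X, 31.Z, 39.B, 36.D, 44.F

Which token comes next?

41.H

For the first component, alternating steps +8, −3, +8, −3, …: 26, 34, 31, 39, 36, 44 → 41.
Letter: letters move forward 2 places in the alphabet, wrapping Z→A, so V, X, Z, B, D, F → H.
Combining the parts gives 41.H.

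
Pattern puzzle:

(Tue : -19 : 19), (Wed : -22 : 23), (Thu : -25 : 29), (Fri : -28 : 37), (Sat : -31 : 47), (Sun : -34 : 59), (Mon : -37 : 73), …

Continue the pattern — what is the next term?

(Tue : -40 : 89)

Day: runs through the weekdays Mon→Sun; Tue, Wed, Thu, Fri, Sat, Sun, Mon → Tue.
Second entry — −3 each step: -19, -22, -25, -28, -31, -34, -37 → -40.
Third entry — differences are 4, 6, 8, … (increasing by 2 each time): 19, 23, 29, 37, 47, 59, 73 → 89.
Putting it together: (Tue : -40 : 89).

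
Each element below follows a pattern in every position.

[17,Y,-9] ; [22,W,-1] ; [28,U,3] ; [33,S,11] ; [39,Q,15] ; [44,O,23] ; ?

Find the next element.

[50,M,27]

First component: alternating steps +5, +6, +5, +6, …, so 17, 22, 28, 33, 39, 44 → 50.
Letter: letters move back 2 places in the alphabet, so Y, W, U, S, Q, O → M.
Third component goes -9, -1, 3, 11, 15, 23 → 27 (alternating steps +8, +4, +8, +4, …).
Combining the parts gives [50,M,27].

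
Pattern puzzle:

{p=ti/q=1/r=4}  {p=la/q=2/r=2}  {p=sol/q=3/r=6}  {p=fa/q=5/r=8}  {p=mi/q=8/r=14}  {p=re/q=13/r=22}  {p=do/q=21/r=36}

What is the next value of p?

P — runs backward through the solfège scale do→ti: ti, la, sol, fa, mi, re, do → ti.

ti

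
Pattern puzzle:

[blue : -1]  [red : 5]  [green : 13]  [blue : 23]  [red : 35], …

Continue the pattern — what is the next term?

[green : 49]

Colour goes blue, red, green, blue, red → green (repeats blue → red → green).
Second value: -1, 5, 13, 23, 35 → 49 (differences are 6, 8, 10, … (increasing by 2 each time)).
So the next term is [green : 49].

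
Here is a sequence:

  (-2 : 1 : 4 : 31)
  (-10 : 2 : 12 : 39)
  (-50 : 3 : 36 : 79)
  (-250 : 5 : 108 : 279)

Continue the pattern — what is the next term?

First entry — ×5 each step: -2, -10, -50, -250 → -1250.
For the second entry, each term is the sum of the two before it: 1, 2, 3, 5 → 8.
Third entry: 4, 12, 36, 108 → 324 (×3 each step).
Fourth entry: 31, 39, 79, 279 → 1279 (together with the first entry always sums to 29).
So the next term is (-1250 : 8 : 324 : 1279).

(-1250 : 8 : 324 : 1279)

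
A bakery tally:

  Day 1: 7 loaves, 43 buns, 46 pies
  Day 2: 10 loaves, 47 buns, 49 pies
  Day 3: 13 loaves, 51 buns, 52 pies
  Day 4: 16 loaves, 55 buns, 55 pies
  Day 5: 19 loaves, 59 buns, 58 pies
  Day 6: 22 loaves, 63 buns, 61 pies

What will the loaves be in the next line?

Loaves: 7, 10, 13, 16, 19, 22 → 25 (+3 each step).
For the buns, +4 each step: 43, 47, 51, 55, 59, 63 → 67.
For the pies, +3 each step: 46, 49, 52, 55, 58, 61 → 64.

25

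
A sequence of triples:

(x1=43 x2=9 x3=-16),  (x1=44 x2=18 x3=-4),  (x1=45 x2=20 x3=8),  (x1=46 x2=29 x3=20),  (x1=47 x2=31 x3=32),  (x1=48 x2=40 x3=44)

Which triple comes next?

For the x1, +1 each step: 43, 44, 45, 46, 47, 48 → 49.
X2: alternating steps +9, +2, +9, +2, …, so 9, 18, 20, 29, 31, 40 → 42.
X3: +12 each step, so -16, -4, 8, 20, 32, 44 → 56.
So the next triple is (x1=49 x2=42 x3=56).

(x1=49 x2=42 x3=56)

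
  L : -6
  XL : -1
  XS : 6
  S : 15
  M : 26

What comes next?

L : 39

Size: runs through clothing sizes XS→XL; L, XL, XS, S, M → L.
Second entry: differences are 5, 7, 9, … (increasing by 2 each time), so -6, -1, 6, 15, 26 → 39.
Combining the parts gives L : 39.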